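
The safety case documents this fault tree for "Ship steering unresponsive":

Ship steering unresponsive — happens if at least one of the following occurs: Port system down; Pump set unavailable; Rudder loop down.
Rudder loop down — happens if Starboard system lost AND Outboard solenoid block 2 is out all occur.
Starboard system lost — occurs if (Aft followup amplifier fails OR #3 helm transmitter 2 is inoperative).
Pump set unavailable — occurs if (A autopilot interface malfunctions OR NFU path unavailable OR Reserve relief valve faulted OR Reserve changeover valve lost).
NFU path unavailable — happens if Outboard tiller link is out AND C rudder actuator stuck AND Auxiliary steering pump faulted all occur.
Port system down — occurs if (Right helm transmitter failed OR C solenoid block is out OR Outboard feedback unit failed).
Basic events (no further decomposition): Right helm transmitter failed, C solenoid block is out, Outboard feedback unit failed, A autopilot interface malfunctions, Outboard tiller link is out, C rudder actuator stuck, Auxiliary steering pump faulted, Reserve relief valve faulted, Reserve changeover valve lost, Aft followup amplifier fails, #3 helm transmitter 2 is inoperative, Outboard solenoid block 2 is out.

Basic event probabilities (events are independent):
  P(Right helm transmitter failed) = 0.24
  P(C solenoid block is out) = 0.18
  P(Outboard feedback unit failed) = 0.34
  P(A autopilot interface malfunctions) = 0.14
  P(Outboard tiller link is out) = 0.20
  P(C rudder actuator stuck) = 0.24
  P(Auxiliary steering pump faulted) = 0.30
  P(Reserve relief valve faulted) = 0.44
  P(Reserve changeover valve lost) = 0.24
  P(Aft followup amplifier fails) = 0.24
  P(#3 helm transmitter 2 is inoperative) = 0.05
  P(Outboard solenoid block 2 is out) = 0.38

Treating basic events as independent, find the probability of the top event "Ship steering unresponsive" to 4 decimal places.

0.8673

P(Port system down) [OR] = 1 − (1−0.24) × (1−0.18) × (1−0.34) = 0.588688
P(NFU path unavailable) [AND] = 0.20 × 0.24 × 0.30 = 0.014400
P(Pump set unavailable) [OR] = 1 − (1−0.14) × (1−0.014400) × (1−0.44) × (1−0.24) = 0.639255
P(Starboard system lost) [OR] = 1 − (1−0.24) × (1−0.05) = 0.278000
P(Rudder loop down) [AND] = 0.278000 × 0.38 = 0.105640
P(Ship steering unresponsive) [OR] = 1 − (1−0.588688) × (1−0.639255) × (1−0.105640) = 0.867296
Rounded to 4 decimal places: P(Ship steering unresponsive) ≈ 0.8673.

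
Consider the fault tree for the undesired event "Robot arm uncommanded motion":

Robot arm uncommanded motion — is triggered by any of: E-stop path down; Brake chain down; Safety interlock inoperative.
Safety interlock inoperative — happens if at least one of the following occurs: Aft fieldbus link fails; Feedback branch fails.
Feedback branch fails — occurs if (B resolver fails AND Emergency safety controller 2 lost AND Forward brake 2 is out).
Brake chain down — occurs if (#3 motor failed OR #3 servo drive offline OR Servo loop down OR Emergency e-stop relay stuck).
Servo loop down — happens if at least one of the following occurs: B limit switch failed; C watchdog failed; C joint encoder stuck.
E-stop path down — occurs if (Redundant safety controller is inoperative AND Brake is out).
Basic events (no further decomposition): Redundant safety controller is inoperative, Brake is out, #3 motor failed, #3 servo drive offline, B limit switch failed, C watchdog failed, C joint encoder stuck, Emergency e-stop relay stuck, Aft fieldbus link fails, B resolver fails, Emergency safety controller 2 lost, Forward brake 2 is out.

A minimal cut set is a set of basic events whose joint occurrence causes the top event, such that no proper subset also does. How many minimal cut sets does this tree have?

E-stop path down [AND]: one cut set from each child combined → 1 × 1 = 1 cut set(s).
Servo loop down [OR]: union of children's cut sets → 3 cut set(s).
Brake chain down [OR]: union of children's cut sets → 6 cut set(s).
Feedback branch fails [AND]: one cut set from each child combined → 1 × 1 × 1 = 1 cut set(s).
Safety interlock inoperative [OR]: union of children's cut sets → 2 cut set(s).
Robot arm uncommanded motion [OR]: union of children's cut sets → 9 cut set(s).
Minimal cut sets: {Brake is out, Redundant safety controller is inoperative}; {#3 motor failed}; {#3 servo drive offline}; {B limit switch failed}; {C watchdog failed}; {C joint encoder stuck}; {Emergency e-stop relay stuck}; {Aft fieldbus link fails}; {B resolver fails, Emergency safety controller 2 lost, Forward brake 2 is out}.

9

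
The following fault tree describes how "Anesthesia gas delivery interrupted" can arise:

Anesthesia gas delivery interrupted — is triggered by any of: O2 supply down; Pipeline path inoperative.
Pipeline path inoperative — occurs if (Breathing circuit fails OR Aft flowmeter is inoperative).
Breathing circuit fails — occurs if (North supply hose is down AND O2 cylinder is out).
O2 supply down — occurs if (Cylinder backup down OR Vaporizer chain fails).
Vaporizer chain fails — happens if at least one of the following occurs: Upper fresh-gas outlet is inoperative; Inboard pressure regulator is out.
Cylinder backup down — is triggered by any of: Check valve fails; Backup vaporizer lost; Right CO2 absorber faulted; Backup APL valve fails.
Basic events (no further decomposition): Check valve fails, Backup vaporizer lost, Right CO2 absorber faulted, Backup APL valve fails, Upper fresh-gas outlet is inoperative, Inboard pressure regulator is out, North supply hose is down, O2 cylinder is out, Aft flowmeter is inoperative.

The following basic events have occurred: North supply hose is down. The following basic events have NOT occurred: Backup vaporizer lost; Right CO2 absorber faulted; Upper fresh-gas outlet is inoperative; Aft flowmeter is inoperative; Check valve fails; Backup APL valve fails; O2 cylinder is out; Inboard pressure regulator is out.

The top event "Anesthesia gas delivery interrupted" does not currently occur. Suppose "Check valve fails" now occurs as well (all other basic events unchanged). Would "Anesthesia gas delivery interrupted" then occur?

Counterfactual: set "Check valve fails" to occurred.
Cylinder backup down [OR]: Check valve fails=occurs, Backup vaporizer lost=not, Right CO2 absorber faulted=not, Backup APL valve fails=not → at least one input occurs → occurs.
Vaporizer chain fails [OR]: Upper fresh-gas outlet is inoperative=not, Inboard pressure regulator is out=not → no input occurs → does not occur.
O2 supply down [OR]: Cylinder backup down=occurs, Vaporizer chain fails=not → at least one input occurs → occurs.
Breathing circuit fails [AND]: North supply hose is down=occurs, O2 cylinder is out=not → not all inputs occur → does not occur.
Pipeline path inoperative [OR]: Breathing circuit fails=not, Aft flowmeter is inoperative=not → no input occurs → does not occur.
Anesthesia gas delivery interrupted [OR]: O2 supply down=occurs, Pipeline path inoperative=not → at least one input occurs → occurs.

Yes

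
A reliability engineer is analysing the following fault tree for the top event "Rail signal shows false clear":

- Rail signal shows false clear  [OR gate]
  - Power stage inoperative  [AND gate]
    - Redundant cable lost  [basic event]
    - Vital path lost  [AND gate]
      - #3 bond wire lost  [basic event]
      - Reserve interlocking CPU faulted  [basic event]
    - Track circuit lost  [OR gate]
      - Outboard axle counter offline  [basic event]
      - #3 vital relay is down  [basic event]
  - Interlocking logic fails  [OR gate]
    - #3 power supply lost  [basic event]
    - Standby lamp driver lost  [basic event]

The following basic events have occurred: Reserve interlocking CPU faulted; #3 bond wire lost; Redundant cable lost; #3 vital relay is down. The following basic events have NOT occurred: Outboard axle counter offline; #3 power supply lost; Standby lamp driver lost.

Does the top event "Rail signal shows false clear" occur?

Vital path lost [AND]: #3 bond wire lost=occurs, Reserve interlocking CPU faulted=occurs → all inputs occur → occurs.
Track circuit lost [OR]: Outboard axle counter offline=not, #3 vital relay is down=occurs → at least one input occurs → occurs.
Power stage inoperative [AND]: Redundant cable lost=occurs, Vital path lost=occurs, Track circuit lost=occurs → all inputs occur → occurs.
Interlocking logic fails [OR]: #3 power supply lost=not, Standby lamp driver lost=not → no input occurs → does not occur.
Rail signal shows false clear [OR]: Power stage inoperative=occurs, Interlocking logic fails=not → at least one input occurs → occurs.

Yes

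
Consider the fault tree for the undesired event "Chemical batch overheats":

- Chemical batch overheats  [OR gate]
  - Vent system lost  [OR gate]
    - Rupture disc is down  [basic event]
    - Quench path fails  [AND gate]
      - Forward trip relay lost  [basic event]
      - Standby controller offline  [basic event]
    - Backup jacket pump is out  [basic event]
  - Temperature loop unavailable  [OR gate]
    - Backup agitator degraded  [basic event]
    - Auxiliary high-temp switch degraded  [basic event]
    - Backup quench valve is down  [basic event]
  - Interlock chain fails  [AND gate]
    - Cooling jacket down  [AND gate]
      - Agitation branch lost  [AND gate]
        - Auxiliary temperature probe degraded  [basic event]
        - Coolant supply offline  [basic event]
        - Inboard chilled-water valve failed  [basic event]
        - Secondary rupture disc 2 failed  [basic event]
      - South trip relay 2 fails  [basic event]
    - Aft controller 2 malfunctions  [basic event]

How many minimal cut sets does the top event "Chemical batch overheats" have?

Quench path fails [AND]: one cut set from each child combined → 1 × 1 = 1 cut set(s).
Vent system lost [OR]: union of children's cut sets → 3 cut set(s).
Temperature loop unavailable [OR]: union of children's cut sets → 3 cut set(s).
Agitation branch lost [AND]: one cut set from each child combined → 1 × 1 × 1 × 1 = 1 cut set(s).
Cooling jacket down [AND]: one cut set from each child combined → 1 × 1 = 1 cut set(s).
Interlock chain fails [AND]: one cut set from each child combined → 1 × 1 = 1 cut set(s).
Chemical batch overheats [OR]: union of children's cut sets → 7 cut set(s).
Minimal cut sets: {Rupture disc is down}; {Forward trip relay lost, Standby controller offline}; {Backup jacket pump is out}; {Backup agitator degraded}; {Auxiliary high-temp switch degraded}; {Backup quench valve is down}; {Aft controller 2 malfunctions, Auxiliary temperature probe degraded, Coolant supply offline, Inboard chilled-water valve failed, Secondary rupture disc 2 failed, South trip relay 2 fails}.

7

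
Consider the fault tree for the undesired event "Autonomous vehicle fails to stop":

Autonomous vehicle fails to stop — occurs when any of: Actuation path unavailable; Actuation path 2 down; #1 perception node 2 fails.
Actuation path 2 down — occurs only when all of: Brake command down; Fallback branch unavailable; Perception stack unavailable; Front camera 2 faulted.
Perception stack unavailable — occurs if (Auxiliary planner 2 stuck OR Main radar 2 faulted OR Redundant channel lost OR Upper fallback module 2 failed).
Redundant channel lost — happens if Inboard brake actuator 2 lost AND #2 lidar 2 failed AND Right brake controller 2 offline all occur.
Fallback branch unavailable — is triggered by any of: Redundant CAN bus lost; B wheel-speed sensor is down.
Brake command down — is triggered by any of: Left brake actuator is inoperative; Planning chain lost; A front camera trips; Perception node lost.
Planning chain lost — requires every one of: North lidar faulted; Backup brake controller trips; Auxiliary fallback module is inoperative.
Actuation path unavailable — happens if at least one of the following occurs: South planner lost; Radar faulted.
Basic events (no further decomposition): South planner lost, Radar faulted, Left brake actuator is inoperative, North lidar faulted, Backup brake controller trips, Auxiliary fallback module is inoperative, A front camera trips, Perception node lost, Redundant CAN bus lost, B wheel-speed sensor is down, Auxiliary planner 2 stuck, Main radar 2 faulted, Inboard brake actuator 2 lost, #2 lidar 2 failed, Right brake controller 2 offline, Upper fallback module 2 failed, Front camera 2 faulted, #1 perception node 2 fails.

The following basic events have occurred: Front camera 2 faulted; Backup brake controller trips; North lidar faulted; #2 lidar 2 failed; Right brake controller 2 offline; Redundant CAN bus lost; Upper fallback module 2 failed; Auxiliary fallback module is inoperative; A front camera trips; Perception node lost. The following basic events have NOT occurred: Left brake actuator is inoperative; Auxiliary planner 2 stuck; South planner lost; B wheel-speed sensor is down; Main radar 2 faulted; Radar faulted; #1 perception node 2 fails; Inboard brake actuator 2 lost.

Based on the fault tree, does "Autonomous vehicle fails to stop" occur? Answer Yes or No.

Yes

Actuation path unavailable [OR]: South planner lost=not, Radar faulted=not → no input occurs → does not occur.
Planning chain lost [AND]: North lidar faulted=occurs, Backup brake controller trips=occurs, Auxiliary fallback module is inoperative=occurs → all inputs occur → occurs.
Brake command down [OR]: Left brake actuator is inoperative=not, Planning chain lost=occurs, A front camera trips=occurs, Perception node lost=occurs → at least one input occurs → occurs.
Fallback branch unavailable [OR]: Redundant CAN bus lost=occurs, B wheel-speed sensor is down=not → at least one input occurs → occurs.
Redundant channel lost [AND]: Inboard brake actuator 2 lost=not, #2 lidar 2 failed=occurs, Right brake controller 2 offline=occurs → not all inputs occur → does not occur.
Perception stack unavailable [OR]: Auxiliary planner 2 stuck=not, Main radar 2 faulted=not, Redundant channel lost=not, Upper fallback module 2 failed=occurs → at least one input occurs → occurs.
Actuation path 2 down [AND]: Brake command down=occurs, Fallback branch unavailable=occurs, Perception stack unavailable=occurs, Front camera 2 faulted=occurs → all inputs occur → occurs.
Autonomous vehicle fails to stop [OR]: Actuation path unavailable=not, Actuation path 2 down=occurs, #1 perception node 2 fails=not → at least one input occurs → occurs.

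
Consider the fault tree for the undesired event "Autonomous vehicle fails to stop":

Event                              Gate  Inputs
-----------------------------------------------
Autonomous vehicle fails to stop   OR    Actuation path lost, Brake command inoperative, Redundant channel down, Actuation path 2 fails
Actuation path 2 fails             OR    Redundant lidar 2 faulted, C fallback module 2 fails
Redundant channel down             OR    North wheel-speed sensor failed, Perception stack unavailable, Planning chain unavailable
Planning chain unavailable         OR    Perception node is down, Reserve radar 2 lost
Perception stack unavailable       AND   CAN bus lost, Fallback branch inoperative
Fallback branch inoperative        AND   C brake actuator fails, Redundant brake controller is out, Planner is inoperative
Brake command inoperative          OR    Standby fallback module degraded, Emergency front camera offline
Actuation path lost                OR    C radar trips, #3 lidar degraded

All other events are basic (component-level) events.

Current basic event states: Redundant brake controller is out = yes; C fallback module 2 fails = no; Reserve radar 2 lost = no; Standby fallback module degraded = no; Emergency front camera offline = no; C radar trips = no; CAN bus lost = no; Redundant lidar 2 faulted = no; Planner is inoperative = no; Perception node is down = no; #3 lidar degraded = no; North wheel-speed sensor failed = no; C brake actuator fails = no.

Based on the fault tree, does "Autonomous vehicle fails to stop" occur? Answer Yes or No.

No

Actuation path lost [OR]: C radar trips=not, #3 lidar degraded=not → no input occurs → does not occur.
Brake command inoperative [OR]: Standby fallback module degraded=not, Emergency front camera offline=not → no input occurs → does not occur.
Fallback branch inoperative [AND]: C brake actuator fails=not, Redundant brake controller is out=occurs, Planner is inoperative=not → not all inputs occur → does not occur.
Perception stack unavailable [AND]: CAN bus lost=not, Fallback branch inoperative=not → not all inputs occur → does not occur.
Planning chain unavailable [OR]: Perception node is down=not, Reserve radar 2 lost=not → no input occurs → does not occur.
Redundant channel down [OR]: North wheel-speed sensor failed=not, Perception stack unavailable=not, Planning chain unavailable=not → no input occurs → does not occur.
Actuation path 2 fails [OR]: Redundant lidar 2 faulted=not, C fallback module 2 fails=not → no input occurs → does not occur.
Autonomous vehicle fails to stop [OR]: Actuation path lost=not, Brake command inoperative=not, Redundant channel down=not, Actuation path 2 fails=not → no input occurs → does not occur.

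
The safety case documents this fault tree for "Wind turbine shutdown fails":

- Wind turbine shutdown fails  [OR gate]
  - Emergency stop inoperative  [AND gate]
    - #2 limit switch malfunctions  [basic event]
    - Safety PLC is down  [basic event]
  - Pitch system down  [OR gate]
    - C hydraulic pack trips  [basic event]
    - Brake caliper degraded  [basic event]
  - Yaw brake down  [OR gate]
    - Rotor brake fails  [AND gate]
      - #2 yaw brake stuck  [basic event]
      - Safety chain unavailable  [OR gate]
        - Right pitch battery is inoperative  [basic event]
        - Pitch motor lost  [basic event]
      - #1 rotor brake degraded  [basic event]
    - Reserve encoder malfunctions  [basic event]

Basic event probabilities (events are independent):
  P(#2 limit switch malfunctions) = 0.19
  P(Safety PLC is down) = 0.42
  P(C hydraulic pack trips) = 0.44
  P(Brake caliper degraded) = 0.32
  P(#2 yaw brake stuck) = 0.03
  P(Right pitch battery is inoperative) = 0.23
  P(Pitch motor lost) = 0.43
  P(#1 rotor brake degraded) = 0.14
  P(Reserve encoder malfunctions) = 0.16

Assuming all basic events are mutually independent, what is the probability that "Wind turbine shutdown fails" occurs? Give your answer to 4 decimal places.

P(Emergency stop inoperative) [AND] = 0.19 × 0.42 = 0.079800
P(Pitch system down) [OR] = 1 − (1−0.44) × (1−0.32) = 0.619200
P(Safety chain unavailable) [OR] = 1 − (1−0.23) × (1−0.43) = 0.561100
P(Rotor brake fails) [AND] = 0.03 × 0.561100 × 0.14 = 0.002357
P(Yaw brake down) [OR] = 1 − (1−0.002357) × (1−0.16) = 0.161980
P(Wind turbine shutdown fails) [OR] = 1 − (1−0.079800) × (1−0.619200) × (1−0.161980) = 0.706348
Rounded to 4 decimal places: P(Wind turbine shutdown fails) ≈ 0.7063.

0.7063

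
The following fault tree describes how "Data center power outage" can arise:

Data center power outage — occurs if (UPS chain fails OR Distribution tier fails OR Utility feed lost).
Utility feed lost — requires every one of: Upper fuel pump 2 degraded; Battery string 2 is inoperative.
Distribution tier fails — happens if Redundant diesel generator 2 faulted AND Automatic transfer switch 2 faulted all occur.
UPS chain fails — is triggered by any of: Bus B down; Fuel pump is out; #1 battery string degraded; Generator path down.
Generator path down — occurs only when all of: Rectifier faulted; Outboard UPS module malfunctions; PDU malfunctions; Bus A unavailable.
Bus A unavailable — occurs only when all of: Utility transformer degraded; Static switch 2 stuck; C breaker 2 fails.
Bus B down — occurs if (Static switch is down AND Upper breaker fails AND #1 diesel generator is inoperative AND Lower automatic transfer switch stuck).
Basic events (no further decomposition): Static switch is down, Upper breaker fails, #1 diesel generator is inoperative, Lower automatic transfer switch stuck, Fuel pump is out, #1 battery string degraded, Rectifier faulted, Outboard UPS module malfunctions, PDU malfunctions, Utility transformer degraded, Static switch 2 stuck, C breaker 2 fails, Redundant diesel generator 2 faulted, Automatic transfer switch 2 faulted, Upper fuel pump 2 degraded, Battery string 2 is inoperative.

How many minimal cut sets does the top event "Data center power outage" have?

Bus B down [AND]: one cut set from each child combined → 1 × 1 × 1 × 1 = 1 cut set(s).
Bus A unavailable [AND]: one cut set from each child combined → 1 × 1 × 1 = 1 cut set(s).
Generator path down [AND]: one cut set from each child combined → 1 × 1 × 1 × 1 = 1 cut set(s).
UPS chain fails [OR]: union of children's cut sets → 4 cut set(s).
Distribution tier fails [AND]: one cut set from each child combined → 1 × 1 = 1 cut set(s).
Utility feed lost [AND]: one cut set from each child combined → 1 × 1 = 1 cut set(s).
Data center power outage [OR]: union of children's cut sets → 6 cut set(s).
Minimal cut sets: {#1 diesel generator is inoperative, Lower automatic transfer switch stuck, Static switch is down, Upper breaker fails}; {Fuel pump is out}; {#1 battery string degraded}; {C breaker 2 fails, Outboard UPS module malfunctions, PDU malfunctions, Rectifier faulted, Static switch 2 stuck, Utility transformer degraded}; {Automatic transfer switch 2 faulted, Redundant diesel generator 2 faulted}; {Battery string 2 is inoperative, Upper fuel pump 2 degraded}.

6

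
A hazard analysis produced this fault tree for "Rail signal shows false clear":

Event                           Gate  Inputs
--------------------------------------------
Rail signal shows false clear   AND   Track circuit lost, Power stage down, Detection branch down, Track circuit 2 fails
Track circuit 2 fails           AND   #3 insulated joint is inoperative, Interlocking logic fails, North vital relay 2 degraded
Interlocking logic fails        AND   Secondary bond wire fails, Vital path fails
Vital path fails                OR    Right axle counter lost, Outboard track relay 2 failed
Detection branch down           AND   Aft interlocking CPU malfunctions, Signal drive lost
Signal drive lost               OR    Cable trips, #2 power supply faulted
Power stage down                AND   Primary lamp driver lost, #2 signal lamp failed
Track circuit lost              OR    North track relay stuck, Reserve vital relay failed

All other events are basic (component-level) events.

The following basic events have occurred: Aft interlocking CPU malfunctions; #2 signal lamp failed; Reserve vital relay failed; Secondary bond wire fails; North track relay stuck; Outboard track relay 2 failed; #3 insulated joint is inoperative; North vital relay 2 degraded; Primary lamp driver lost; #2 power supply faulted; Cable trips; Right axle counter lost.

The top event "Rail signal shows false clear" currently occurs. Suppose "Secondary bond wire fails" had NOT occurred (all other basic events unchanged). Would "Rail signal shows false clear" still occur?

Counterfactual: set "Secondary bond wire fails" to not occurred.
Track circuit lost [OR]: North track relay stuck=occurs, Reserve vital relay failed=occurs → at least one input occurs → occurs.
Power stage down [AND]: Primary lamp driver lost=occurs, #2 signal lamp failed=occurs → all inputs occur → occurs.
Signal drive lost [OR]: Cable trips=occurs, #2 power supply faulted=occurs → at least one input occurs → occurs.
Detection branch down [AND]: Aft interlocking CPU malfunctions=occurs, Signal drive lost=occurs → all inputs occur → occurs.
Vital path fails [OR]: Right axle counter lost=occurs, Outboard track relay 2 failed=occurs → at least one input occurs → occurs.
Interlocking logic fails [AND]: Secondary bond wire fails=not, Vital path fails=occurs → not all inputs occur → does not occur.
Track circuit 2 fails [AND]: #3 insulated joint is inoperative=occurs, Interlocking logic fails=not, North vital relay 2 degraded=occurs → not all inputs occur → does not occur.
Rail signal shows false clear [AND]: Track circuit lost=occurs, Power stage down=occurs, Detection branch down=occurs, Track circuit 2 fails=not → not all inputs occur → does not occur.

No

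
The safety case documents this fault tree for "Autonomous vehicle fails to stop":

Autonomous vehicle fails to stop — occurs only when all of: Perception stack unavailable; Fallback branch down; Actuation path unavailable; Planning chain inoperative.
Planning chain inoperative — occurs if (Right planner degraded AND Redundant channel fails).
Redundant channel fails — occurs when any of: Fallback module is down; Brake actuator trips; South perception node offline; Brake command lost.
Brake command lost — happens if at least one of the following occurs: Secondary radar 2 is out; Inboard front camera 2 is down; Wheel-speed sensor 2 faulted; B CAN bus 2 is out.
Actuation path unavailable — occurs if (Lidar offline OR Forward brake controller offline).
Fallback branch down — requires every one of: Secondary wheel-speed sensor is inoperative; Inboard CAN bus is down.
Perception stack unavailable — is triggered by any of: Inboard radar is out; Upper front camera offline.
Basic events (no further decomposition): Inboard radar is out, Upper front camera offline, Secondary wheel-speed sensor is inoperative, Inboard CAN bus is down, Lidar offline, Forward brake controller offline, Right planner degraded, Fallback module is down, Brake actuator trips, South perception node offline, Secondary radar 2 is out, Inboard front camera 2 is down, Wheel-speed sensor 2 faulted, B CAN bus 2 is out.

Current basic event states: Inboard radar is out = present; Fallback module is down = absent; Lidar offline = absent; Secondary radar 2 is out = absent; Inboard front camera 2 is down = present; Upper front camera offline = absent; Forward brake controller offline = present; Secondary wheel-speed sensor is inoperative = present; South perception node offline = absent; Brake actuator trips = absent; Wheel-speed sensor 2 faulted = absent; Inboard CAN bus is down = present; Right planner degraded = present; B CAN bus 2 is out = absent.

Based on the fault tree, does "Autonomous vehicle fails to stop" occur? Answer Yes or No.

Perception stack unavailable [OR]: Inboard radar is out=occurs, Upper front camera offline=not → at least one input occurs → occurs.
Fallback branch down [AND]: Secondary wheel-speed sensor is inoperative=occurs, Inboard CAN bus is down=occurs → all inputs occur → occurs.
Actuation path unavailable [OR]: Lidar offline=not, Forward brake controller offline=occurs → at least one input occurs → occurs.
Brake command lost [OR]: Secondary radar 2 is out=not, Inboard front camera 2 is down=occurs, Wheel-speed sensor 2 faulted=not, B CAN bus 2 is out=not → at least one input occurs → occurs.
Redundant channel fails [OR]: Fallback module is down=not, Brake actuator trips=not, South perception node offline=not, Brake command lost=occurs → at least one input occurs → occurs.
Planning chain inoperative [AND]: Right planner degraded=occurs, Redundant channel fails=occurs → all inputs occur → occurs.
Autonomous vehicle fails to stop [AND]: Perception stack unavailable=occurs, Fallback branch down=occurs, Actuation path unavailable=occurs, Planning chain inoperative=occurs → all inputs occur → occurs.

Yes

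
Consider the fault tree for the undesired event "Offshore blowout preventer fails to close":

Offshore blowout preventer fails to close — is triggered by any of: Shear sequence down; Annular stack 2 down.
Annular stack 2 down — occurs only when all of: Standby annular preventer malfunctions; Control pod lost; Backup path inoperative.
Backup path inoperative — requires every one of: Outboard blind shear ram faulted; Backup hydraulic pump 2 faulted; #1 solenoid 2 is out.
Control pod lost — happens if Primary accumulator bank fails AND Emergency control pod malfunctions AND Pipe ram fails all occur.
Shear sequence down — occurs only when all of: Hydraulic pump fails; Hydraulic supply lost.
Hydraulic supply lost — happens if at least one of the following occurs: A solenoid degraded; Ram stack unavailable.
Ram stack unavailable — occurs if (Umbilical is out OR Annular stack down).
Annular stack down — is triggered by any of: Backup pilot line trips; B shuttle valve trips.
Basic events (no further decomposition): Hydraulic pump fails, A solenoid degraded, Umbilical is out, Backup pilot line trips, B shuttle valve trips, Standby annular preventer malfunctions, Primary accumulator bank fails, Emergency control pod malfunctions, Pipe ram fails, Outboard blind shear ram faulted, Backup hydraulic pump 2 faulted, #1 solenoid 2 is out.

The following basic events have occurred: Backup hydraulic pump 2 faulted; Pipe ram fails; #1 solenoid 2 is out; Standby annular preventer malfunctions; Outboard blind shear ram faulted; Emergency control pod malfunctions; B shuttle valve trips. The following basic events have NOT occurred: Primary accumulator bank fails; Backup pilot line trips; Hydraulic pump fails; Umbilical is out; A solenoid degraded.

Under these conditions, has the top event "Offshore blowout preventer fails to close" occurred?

Annular stack down [OR]: Backup pilot line trips=not, B shuttle valve trips=occurs → at least one input occurs → occurs.
Ram stack unavailable [OR]: Umbilical is out=not, Annular stack down=occurs → at least one input occurs → occurs.
Hydraulic supply lost [OR]: A solenoid degraded=not, Ram stack unavailable=occurs → at least one input occurs → occurs.
Shear sequence down [AND]: Hydraulic pump fails=not, Hydraulic supply lost=occurs → not all inputs occur → does not occur.
Control pod lost [AND]: Primary accumulator bank fails=not, Emergency control pod malfunctions=occurs, Pipe ram fails=occurs → not all inputs occur → does not occur.
Backup path inoperative [AND]: Outboard blind shear ram faulted=occurs, Backup hydraulic pump 2 faulted=occurs, #1 solenoid 2 is out=occurs → all inputs occur → occurs.
Annular stack 2 down [AND]: Standby annular preventer malfunctions=occurs, Control pod lost=not, Backup path inoperative=occurs → not all inputs occur → does not occur.
Offshore blowout preventer fails to close [OR]: Shear sequence down=not, Annular stack 2 down=not → no input occurs → does not occur.

No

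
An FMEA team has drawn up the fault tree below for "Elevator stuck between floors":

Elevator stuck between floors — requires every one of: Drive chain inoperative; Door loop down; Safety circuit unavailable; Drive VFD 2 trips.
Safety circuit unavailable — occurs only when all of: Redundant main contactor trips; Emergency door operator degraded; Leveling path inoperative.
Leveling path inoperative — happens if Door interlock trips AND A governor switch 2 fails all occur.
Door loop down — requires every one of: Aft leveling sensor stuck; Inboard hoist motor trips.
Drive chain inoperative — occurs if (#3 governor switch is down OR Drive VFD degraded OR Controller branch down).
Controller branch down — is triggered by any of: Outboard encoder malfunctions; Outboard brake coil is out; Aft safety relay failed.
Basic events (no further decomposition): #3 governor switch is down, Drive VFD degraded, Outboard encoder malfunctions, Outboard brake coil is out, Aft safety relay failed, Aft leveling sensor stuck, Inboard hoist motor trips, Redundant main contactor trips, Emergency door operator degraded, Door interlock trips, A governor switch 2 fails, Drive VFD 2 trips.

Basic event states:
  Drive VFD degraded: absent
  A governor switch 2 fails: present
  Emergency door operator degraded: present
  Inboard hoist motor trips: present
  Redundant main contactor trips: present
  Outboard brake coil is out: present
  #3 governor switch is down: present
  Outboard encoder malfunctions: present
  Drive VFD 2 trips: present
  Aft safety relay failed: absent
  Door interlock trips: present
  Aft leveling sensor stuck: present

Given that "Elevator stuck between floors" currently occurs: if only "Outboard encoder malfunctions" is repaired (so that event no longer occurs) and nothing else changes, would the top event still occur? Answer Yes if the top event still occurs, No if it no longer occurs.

Counterfactual: set "Outboard encoder malfunctions" to not occurred.
Controller branch down [OR]: Outboard encoder malfunctions=not, Outboard brake coil is out=occurs, Aft safety relay failed=not → at least one input occurs → occurs.
Drive chain inoperative [OR]: #3 governor switch is down=occurs, Drive VFD degraded=not, Controller branch down=occurs → at least one input occurs → occurs.
Door loop down [AND]: Aft leveling sensor stuck=occurs, Inboard hoist motor trips=occurs → all inputs occur → occurs.
Leveling path inoperative [AND]: Door interlock trips=occurs, A governor switch 2 fails=occurs → all inputs occur → occurs.
Safety circuit unavailable [AND]: Redundant main contactor trips=occurs, Emergency door operator degraded=occurs, Leveling path inoperative=occurs → all inputs occur → occurs.
Elevator stuck between floors [AND]: Drive chain inoperative=occurs, Door loop down=occurs, Safety circuit unavailable=occurs, Drive VFD 2 trips=occurs → all inputs occur → occurs.

Yes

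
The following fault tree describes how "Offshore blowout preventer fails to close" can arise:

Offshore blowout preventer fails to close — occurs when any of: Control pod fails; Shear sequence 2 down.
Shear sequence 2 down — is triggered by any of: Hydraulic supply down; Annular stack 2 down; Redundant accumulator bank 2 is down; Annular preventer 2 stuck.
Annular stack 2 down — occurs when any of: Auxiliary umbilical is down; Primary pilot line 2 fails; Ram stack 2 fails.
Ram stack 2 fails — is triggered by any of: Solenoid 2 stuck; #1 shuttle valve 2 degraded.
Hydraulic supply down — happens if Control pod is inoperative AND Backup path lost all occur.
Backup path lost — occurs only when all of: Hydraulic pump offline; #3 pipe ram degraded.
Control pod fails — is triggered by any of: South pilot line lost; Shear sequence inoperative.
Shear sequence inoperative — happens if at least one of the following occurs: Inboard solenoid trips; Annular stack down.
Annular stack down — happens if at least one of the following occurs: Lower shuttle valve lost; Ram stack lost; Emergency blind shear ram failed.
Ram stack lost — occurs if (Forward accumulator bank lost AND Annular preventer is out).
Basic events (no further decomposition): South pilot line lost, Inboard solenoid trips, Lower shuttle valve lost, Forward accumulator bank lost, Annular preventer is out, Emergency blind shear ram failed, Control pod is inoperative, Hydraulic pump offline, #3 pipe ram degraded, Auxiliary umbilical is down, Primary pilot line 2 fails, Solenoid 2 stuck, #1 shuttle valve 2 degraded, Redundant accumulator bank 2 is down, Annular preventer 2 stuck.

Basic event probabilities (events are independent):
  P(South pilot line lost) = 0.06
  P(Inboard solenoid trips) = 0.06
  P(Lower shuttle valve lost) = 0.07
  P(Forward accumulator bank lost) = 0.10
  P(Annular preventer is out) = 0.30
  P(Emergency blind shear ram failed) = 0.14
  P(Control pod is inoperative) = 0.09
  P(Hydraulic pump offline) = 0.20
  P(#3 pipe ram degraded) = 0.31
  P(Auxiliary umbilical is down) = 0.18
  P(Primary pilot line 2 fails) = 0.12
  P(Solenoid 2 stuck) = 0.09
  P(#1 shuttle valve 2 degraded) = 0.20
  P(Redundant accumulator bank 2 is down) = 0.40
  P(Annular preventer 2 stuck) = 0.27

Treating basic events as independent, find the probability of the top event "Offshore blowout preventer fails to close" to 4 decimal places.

0.8432

P(Ram stack lost) [AND] = 0.10 × 0.30 = 0.030000
P(Annular stack down) [OR] = 1 − (1−0.07) × (1−0.030000) × (1−0.14) = 0.224194
P(Shear sequence inoperative) [OR] = 1 − (1−0.06) × (1−0.224194) = 0.270742
P(Control pod fails) [OR] = 1 − (1−0.06) × (1−0.270742) = 0.314497
P(Backup path lost) [AND] = 0.20 × 0.31 = 0.062000
P(Hydraulic supply down) [AND] = 0.09 × 0.062000 = 0.005580
P(Ram stack 2 fails) [OR] = 1 − (1−0.09) × (1−0.20) = 0.272000
P(Annular stack 2 down) [OR] = 1 − (1−0.18) × (1−0.12) × (1−0.272000) = 0.474675
P(Shear sequence 2 down) [OR] = 1 − (1−0.005580) × (1−0.474675) × (1−0.40) × (1−0.27) = 0.771192
P(Offshore blowout preventer fails to close) [OR] = 1 − (1−0.314497) × (1−0.771192) = 0.843151
Rounded to 4 decimal places: P(Offshore blowout preventer fails to close) ≈ 0.8432.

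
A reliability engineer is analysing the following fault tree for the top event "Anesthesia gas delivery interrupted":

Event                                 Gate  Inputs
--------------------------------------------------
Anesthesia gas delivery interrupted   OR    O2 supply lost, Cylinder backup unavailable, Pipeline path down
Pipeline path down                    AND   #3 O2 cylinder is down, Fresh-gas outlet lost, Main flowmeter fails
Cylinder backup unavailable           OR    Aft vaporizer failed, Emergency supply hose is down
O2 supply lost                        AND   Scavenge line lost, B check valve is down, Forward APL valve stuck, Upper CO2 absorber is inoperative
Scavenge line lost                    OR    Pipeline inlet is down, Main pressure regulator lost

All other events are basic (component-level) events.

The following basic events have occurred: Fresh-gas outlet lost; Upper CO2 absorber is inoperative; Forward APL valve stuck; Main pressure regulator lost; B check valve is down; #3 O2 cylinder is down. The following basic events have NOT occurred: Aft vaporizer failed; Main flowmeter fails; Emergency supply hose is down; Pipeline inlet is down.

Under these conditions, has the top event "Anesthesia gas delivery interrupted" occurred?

Yes

Scavenge line lost [OR]: Pipeline inlet is down=not, Main pressure regulator lost=occurs → at least one input occurs → occurs.
O2 supply lost [AND]: Scavenge line lost=occurs, B check valve is down=occurs, Forward APL valve stuck=occurs, Upper CO2 absorber is inoperative=occurs → all inputs occur → occurs.
Cylinder backup unavailable [OR]: Aft vaporizer failed=not, Emergency supply hose is down=not → no input occurs → does not occur.
Pipeline path down [AND]: #3 O2 cylinder is down=occurs, Fresh-gas outlet lost=occurs, Main flowmeter fails=not → not all inputs occur → does not occur.
Anesthesia gas delivery interrupted [OR]: O2 supply lost=occurs, Cylinder backup unavailable=not, Pipeline path down=not → at least one input occurs → occurs.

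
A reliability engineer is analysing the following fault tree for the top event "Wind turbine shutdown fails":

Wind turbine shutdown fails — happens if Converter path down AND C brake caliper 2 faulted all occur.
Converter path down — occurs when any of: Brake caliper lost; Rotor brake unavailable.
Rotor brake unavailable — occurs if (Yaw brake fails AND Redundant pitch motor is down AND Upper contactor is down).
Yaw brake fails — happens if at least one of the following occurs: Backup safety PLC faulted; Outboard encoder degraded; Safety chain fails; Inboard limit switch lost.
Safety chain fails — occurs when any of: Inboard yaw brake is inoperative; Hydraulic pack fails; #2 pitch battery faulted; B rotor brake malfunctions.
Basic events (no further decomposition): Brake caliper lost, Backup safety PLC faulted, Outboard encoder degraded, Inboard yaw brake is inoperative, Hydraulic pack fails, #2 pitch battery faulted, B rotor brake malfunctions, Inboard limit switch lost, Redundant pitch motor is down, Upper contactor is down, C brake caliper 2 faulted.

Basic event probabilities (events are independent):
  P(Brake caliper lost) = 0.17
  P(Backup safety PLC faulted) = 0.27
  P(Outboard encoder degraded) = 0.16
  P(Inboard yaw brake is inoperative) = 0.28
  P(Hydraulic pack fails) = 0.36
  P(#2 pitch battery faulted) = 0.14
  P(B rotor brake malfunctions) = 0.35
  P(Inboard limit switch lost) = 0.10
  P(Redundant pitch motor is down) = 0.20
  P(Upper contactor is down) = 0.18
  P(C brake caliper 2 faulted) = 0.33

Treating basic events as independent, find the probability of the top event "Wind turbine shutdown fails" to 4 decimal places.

P(Safety chain fails) [OR] = 1 − (1−0.28) × (1−0.36) × (1−0.14) × (1−0.35) = 0.742413
P(Yaw brake fails) [OR] = 1 − (1−0.27) × (1−0.16) × (1−0.742413) × (1−0.10) = 0.857843
P(Rotor brake unavailable) [AND] = 0.857843 × 0.20 × 0.18 = 0.030882
P(Converter path down) [OR] = 1 − (1−0.17) × (1−0.030882) = 0.195632
P(Wind turbine shutdown fails) [AND] = 0.195632 × 0.33 = 0.064559
Rounded to 4 decimal places: P(Wind turbine shutdown fails) ≈ 0.0646.

0.0646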